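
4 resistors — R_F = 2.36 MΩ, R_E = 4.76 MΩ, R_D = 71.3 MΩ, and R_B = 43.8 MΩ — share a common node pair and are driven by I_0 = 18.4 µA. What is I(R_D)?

Total conductance ΣG = 1/2.36 + 1/4.76 + 1/71.3 + 1/43.8 = 0.6707 (units of 1/MΩ).
By the current-divider rule, I = I_0 · G_k/ΣG = 18.4 × 0.02091 = 0.3848 µA.

I ≈ 0.385 µA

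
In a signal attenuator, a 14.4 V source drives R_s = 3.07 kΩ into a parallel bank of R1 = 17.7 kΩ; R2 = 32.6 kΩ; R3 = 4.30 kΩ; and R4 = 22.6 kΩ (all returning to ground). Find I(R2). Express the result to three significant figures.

Parallel bank: R_p = 1/(1/17.7 + 1/32.6 + 1/4.30 + 1/22.6) = 2.747 kΩ.
V_A by voltage divider: V_A = 14.4 × 2.747/(3.07 + 2.747) = 6.801 V.
I(R2) = V_A / R2 = 6.801/32.6 = 0.2086 mA.

I ≈ 0.209 mA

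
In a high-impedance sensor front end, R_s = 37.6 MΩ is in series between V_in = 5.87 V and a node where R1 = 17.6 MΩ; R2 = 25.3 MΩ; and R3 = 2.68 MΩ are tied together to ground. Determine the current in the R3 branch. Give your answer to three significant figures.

I ≈ 0.117 µA

Combine the parallel branches: R_p = (1/17.6 + 1/25.3 + 1/2.68)⁻¹ = 2.130 MΩ.
Node voltage V_A = V_in · R_p/(R_s + R_p) = 5.87 × 0.05361 = 0.3147 V.
Branch current I = V_A/R3 = 0.3147/2.68 = 0.1174 µA.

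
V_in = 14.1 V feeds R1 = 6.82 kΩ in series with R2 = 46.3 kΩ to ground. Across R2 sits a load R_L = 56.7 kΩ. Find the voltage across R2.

V_out ≈ 11.1 V

First combine the lower leg with the load: R2 ‖ R_L = 25.49 kΩ.
Voltage divider with the loaded lower leg: V_out = 14.1 × 25.49/(6.82 + 25.49) = 14.1 × 0.7889 = 11.12 V.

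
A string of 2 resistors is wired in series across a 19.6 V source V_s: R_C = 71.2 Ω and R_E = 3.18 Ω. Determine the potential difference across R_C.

V ≈ 18.8 V

Series total: ΣR = 71.2 + 3.18 = 74.38 Ω.
V = V_s · R/ΣR = 19.6 × 0.9572 = 18.76 V.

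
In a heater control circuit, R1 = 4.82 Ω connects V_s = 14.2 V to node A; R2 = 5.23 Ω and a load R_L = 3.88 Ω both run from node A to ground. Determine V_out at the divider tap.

V_out ≈ 4.49 V

The load sits in parallel with R2, giving an effective lower resistance R2' = R2·R_L/(R2+R_L) = 2.227 Ω.
Voltage divider with the loaded lower leg: V_out = 14.2 × 2.227/(4.82 + 2.227) = 14.2 × 0.3161 = 4.488 V.
(Unloaded it would be 7.39 V; the load pulls it down.)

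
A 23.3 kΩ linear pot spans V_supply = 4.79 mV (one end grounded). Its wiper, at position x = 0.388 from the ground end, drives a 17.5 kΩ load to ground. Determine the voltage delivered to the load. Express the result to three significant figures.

The pot divides into 14.26 kΩ above the wiper and 9.040 kΩ below.
Lower segment in parallel with the load: 9.040 ‖ 17.5 = 5.961 kΩ.
Then V_out = V_supply · 5.961/(14.26 + 5.961) = 1.412 mV.
(Unloaded: V_out = x·V_supply = 1.86 mV.)

V_out ≈ 1.41 mV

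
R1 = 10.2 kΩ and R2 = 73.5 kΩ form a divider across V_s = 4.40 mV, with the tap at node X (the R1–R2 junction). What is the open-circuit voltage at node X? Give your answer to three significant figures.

V_th ≈ 3.86 mV

Open-circuit (no load on X): V_th = V_s · R2/(R1 + R2) = 4.40 × 73.5/(10.20 + 73.5) = 3.864 mV.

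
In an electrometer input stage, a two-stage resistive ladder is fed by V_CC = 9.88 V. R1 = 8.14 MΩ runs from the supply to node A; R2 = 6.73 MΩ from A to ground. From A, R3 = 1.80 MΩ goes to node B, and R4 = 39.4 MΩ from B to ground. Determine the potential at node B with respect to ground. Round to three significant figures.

Node A sees R2 in parallel with the series input of stage 2, R3 + R4 = 41.20 MΩ.
R2 ‖ (R3+R4) = 5.785 MΩ.
First divider: V_A = V_CC · 5.785/(8.14 + 5.785) = 4.105 V.
V_B = V_A × 0.9563 = 3.925 V.

V_B ≈ 3.93 V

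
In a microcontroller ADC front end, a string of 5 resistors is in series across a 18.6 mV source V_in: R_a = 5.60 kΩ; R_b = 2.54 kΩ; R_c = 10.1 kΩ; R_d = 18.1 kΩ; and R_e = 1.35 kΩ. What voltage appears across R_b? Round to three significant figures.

Total series resistance ΣR = 5.60 + 2.54 + 10.1 + 18.1 + 1.35 = 37.69 kΩ.
V = V_in · R/ΣR = 18.6 × 0.06739 = 1.253 mV.

V ≈ 1.25 mV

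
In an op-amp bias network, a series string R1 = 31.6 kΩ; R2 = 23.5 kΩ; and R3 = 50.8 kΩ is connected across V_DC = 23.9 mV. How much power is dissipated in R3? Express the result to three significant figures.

P ≈ 2.59 nW

Series current I = V_DC/ΣR = 23.9/105.9 = 0.2257 µA.
V(R3) = I·R = 11.46 mV; P = V·I = 11.46 × 0.2257 = 2.587 nW.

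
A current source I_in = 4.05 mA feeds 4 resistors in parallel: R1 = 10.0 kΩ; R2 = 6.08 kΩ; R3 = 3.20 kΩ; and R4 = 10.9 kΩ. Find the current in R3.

Total conductance ΣG = 1/10.0 + 1/6.08 + 1/3.20 + 1/10.9 = 0.6687 (units of 1/kΩ).
R3 takes the fraction G_k/ΣG = 0.3125/0.6687 = 0.4673, so I = 4.05 × 0.4673 = 1.893 mA.

I ≈ 1.89 mA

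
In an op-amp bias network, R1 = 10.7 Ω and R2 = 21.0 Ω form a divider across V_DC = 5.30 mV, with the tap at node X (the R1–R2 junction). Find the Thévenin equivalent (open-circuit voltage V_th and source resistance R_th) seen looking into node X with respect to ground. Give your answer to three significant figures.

V_th ≈ 3.51 mV, R_th ≈ 7.09 Ω

Open-circuit (no load on X): V_th = V_DC · R2/(R1 + R2) = 5.30 × 21.0/(10.70 + 21.0) = 3.511 mV.
Zeroing V_DC shorts the top of R1 to ground, so R_th = R1 ‖ R2 = 7.088 Ω.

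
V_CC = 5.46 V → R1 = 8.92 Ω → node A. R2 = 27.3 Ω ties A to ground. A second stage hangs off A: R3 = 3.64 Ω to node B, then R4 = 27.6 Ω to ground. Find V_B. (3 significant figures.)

V_B ≈ 2.99 V

Looking into the second stage from A: R3 + R4 = 31.24 Ω appears in parallel with R2.
R2 ‖ (R3+R4) = 14.57 Ω.
V_A = 5.46 × 14.57/(8.92 + 14.57) = 3.387 V.
Then the unloaded second divider: V_B = V_A × R4/(R3+R4) = 3.387 × 0.8835 = 2.992 V.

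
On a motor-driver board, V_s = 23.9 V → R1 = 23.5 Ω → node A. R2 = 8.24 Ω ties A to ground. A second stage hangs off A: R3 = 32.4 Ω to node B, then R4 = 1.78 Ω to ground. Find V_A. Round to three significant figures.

V_A ≈ 5.26 V

Looking into the second stage from A: R3 + R4 = 34.18 Ω appears in parallel with R2.
Effective lower resistance at A: R2 ‖ 34.18 = 6.639 Ω.
First divider: V_A = V_s · 6.639/(23.5 + 6.639) = 5.265 V.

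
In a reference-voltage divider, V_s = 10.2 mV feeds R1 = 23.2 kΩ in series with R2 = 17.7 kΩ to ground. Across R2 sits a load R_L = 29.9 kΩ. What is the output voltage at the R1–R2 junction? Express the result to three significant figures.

R2 ‖ R_L = (17.7 × 29.9)/(17.7 + 29.9) = 11.12 kΩ.
Then V_out = V_s · R2'/(R1 + R2') = 10.2 × 11.12/34.32 = 3.305 mV.
(Unloaded it would be 4.41 mV; the load pulls it down.)

V_out ≈ 3.30 mV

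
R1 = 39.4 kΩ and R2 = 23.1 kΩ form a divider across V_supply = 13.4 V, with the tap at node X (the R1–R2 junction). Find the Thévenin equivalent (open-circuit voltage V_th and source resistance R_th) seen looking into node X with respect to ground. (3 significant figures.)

V_th ≈ 4.95 V, R_th ≈ 14.6 kΩ

V_th is the unloaded tap voltage: V_supply · R2/(R1+R2) = 13.4 × 0.3696 = 4.953 V.
With V_supply suppressed (replaced by a short), R_th = R1 ‖ R2 = (39.40 × 23.1)/(39.40 + 23.1) = 14.56 kΩ.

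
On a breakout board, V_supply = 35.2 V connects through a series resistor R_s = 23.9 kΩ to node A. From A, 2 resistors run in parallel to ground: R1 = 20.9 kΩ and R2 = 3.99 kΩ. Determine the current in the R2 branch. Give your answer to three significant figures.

I ≈ 1.08 mA

Combine the parallel branches: R_p = (1/20.9 + 1/3.99)⁻¹ = 3.350 kΩ.
Node voltage V_A = V_supply · R_p/(R_s + R_p) = 35.2 × 0.1229 = 4.328 V.
Branch current I = V_A/R2 = 4.328/3.99 = 1.085 mA.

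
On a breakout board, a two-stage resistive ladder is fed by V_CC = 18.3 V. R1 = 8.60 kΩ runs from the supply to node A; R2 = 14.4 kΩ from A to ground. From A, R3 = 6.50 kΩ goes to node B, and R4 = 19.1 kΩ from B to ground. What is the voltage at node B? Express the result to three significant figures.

The second stage (R3 + R4 = 25.60 kΩ) loads node A in parallel with R2.
Effective lower resistance at A: R2 ‖ 25.60 = 9.216 kΩ.
So V_A = 18.3 × 0.5173 = 9.466 V.
Then the unloaded second divider: V_B = V_A × R4/(R3+R4) = 9.466 × 0.7461 = 7.063 V.

V_B ≈ 7.06 V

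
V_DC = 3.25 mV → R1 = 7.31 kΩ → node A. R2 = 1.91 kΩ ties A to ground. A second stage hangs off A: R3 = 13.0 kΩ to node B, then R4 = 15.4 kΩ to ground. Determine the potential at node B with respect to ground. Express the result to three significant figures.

V_B ≈ 0.347 mV

Node A sees R2 in parallel with the series input of stage 2, R3 + R4 = 28.40 kΩ.
Effective lower resistance at A: R2 ‖ 28.40 = 1.790 kΩ.
V_A = 3.25 × 1.790/(7.31 + 1.790) = 0.6392 mV.
Stage 2 is unloaded, so V_B = V_A · R4/(R3+R4) = 0.6392 × 15.4/28.40 = 0.3466 mV.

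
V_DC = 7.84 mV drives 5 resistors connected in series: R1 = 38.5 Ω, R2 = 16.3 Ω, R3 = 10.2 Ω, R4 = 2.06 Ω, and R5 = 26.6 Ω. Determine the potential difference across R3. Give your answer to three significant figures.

ΣR = 38.5 + 16.3 + 10.2 + 2.06 + 26.6 = 93.66 Ω.
Voltage divider: V = V_DC · (10.20 / 93.66) = 7.84 × 0.1089 = 0.8538 mV.

V ≈ 0.854 mV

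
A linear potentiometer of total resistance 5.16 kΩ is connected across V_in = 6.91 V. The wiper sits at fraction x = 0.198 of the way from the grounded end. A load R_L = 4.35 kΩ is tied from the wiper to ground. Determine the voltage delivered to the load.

Split the track: R_lower = x·R_p = 1.022 kΩ, R_upper = (1−x)·R_p = 4.138 kΩ.
R_L loads the lower segment: effective lower R = 0.8274 kΩ.
Then V_out = V_in · 0.8274/(4.138 + 0.8274) = 1.151 V.

V_out ≈ 1.15 V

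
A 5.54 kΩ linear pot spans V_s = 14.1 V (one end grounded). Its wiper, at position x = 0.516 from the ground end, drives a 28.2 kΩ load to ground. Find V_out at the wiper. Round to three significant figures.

Lower segment x·R_p = 2.859 kΩ; upper segment (1−x)·R_p = 2.681 kΩ.
R_L loads the lower segment: effective lower R = 2.596 kΩ.
Then V_out = V_s · 2.596/(2.681 + 2.596) = 6.935 V.

V_out ≈ 6.94 V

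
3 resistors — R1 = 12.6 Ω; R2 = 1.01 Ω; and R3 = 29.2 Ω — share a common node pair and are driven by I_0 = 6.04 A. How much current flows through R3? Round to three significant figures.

I ≈ 0.187 A

Conductances: ΣG = 1/12.6 + 1/1.01 + 1/29.2 = 1.104 (1/Ω).
By the current-divider rule, I = I_0 · G_k/ΣG = 6.04 × 0.03103 = 0.1874 A.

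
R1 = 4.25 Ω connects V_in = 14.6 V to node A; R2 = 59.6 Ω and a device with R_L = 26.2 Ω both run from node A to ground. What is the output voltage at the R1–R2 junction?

V_out ≈ 11.8 V

The load sits in parallel with R2, giving an effective lower resistance R2' = R2·R_L/(R2+R_L) = 18.20 Ω.
Then V_out = V_in · R2'/(R1 + R2') = 14.6 × 18.20/22.45 = 11.84 V.
(Unloaded it would be 13.6 V; the load pulls it down.)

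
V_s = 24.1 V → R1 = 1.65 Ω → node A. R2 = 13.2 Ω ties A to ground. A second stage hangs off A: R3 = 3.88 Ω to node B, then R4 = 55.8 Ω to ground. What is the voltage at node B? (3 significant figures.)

V_B ≈ 19.5 V

The second stage (R3 + R4 = 59.68 Ω) loads node A in parallel with R2.
Effective lower resistance at A: R2 ‖ 59.68 = 10.81 Ω.
So V_A = 24.1 × 0.8676 = 20.91 V.
V_B = V_A × 0.9350 = 19.55 V.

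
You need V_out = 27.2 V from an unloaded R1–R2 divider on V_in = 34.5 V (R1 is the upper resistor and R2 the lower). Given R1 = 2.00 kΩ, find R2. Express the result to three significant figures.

R2 ≈ 7.45 kΩ

Required fraction k = V_out/V_in = 0.7884.
Rearranging, R2 = R1·k/(1−k) = 2.00 × 3.726 = 7.452 kΩ.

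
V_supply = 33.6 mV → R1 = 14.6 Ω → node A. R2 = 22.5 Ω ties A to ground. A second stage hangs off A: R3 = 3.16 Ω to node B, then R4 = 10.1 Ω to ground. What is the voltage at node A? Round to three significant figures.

Node A sees R2 in parallel with the series input of stage 2, R3 + R4 = 13.26 Ω.
Effective lower resistance at A: R2 ‖ 13.26 = 8.343 Ω.
First divider: V_A = V_supply · 8.343/(14.6 + 8.343) = 12.22 mV.

V_A ≈ 12.2 mV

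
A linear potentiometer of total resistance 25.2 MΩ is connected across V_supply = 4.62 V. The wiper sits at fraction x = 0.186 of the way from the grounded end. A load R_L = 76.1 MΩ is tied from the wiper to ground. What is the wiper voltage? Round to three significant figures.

Split the track: R_lower = x·R_p = 4.687 MΩ, R_upper = (1−x)·R_p = 20.51 MΩ.
Lower segment in parallel with the load: 4.687 ‖ 76.1 = 4.415 MΩ.
Then V_out = V_supply · 4.415/(20.51 + 4.415) = 0.8183 V.

V_out ≈ 0.818 V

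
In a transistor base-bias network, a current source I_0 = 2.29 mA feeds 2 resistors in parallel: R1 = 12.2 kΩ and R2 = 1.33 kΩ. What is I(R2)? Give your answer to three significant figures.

Two-branch current divider: I_k = I_0 · R_other/(R_1 + R_2).
So I = 2.29 × 12.2/13.53 = 2.065 mA.

I ≈ 2.06 mA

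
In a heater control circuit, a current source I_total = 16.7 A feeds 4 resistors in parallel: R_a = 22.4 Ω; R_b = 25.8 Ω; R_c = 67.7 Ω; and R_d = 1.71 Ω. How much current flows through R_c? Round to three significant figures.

I ≈ 0.361 A

Conductances: ΣG = 1/22.4 + 1/25.8 + 1/67.7 + 1/1.71 = 0.6830 (1/Ω).
Current divider: I(R_c) = I_total · G_k/ΣG = 16.7 × (0.01477/0.6830) = 16.7 × 0.02163 = 0.3612 A.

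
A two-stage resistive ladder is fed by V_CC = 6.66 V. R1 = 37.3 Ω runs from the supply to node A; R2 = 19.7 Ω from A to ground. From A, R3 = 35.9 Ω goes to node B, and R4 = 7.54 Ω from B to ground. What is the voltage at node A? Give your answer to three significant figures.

V_A ≈ 1.78 V

The second stage (R3 + R4 = 43.44 Ω) loads node A in parallel with R2.
Effective lower resistance at A: R2 ‖ 43.44 = 13.55 Ω.
So V_A = 6.66 × 0.2665 = 1.775 V.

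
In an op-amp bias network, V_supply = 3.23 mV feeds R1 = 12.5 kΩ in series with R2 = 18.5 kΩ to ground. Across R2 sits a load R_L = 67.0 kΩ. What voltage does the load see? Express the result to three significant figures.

R2 ‖ R_L = (18.5 × 67.0)/(18.5 + 67.0) = 14.50 kΩ.
Voltage divider with the loaded lower leg: V_out = 3.23 × 14.50/(12.5 + 14.50) = 3.23 × 0.5370 = 1.734 mV.

V_out ≈ 1.73 mV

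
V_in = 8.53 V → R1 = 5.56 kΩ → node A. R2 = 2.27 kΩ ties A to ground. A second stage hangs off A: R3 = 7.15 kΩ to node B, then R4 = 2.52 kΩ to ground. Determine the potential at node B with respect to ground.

V_B ≈ 0.552 V

Looking into the second stage from A: R3 + R4 = 9.670 kΩ appears in parallel with R2.
Effective lower resistance at A: R2 ‖ 9.670 = 1.838 kΩ.
First divider: V_A = V_in · 1.838/(5.56 + 1.838) = 2.120 V.
Then the unloaded second divider: V_B = V_A × R4/(R3+R4) = 2.120 × 0.2606 = 0.5524 V.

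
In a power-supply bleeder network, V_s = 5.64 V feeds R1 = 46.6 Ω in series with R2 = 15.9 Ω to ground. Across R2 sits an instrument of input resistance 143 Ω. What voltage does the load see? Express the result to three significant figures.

V_out ≈ 1.32 V

First combine the lower leg with the load: R2 ‖ R_L = 14.31 Ω.
Then V_out = V_s · R2'/(R1 + R2') = 5.64 × 14.31/60.91 = 1.325 V.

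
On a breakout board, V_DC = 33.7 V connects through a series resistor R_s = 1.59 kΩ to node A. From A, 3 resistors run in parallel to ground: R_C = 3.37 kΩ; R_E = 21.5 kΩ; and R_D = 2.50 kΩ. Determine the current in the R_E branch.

I ≈ 0.718 mA

Parallel bank: R_p = 1/(1/3.37 + 1/21.5 + 1/2.50) = 1.345 kΩ.
Node voltage V_A = V_DC · R_p/(R_s + R_p) = 33.7 × 0.4583 = 15.45 V.
Branch current I = V_A/R_E = 15.45/21.5 = 0.7184 mA.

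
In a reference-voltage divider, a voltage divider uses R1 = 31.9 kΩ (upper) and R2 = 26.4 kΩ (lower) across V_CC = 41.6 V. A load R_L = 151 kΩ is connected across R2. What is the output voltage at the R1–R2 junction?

V_out ≈ 17.2 V

The load sits in parallel with R2, giving an effective lower resistance R2' = R2·R_L/(R2+R_L) = 22.47 kΩ.
Now apply the divider: V_out = 41.6 × 0.4133 = 17.19 V.
(Unloaded it would be 18.8 V; the load pulls it down.)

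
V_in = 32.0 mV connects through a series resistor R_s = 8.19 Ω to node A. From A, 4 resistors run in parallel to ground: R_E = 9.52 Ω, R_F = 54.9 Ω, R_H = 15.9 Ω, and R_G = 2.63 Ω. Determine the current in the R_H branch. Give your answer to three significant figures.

I ≈ 0.357 mA

Parallel bank: R_p = 1/(1/9.52 + 1/54.9 + 1/15.9 + 1/2.63) = 1.766 Ω.
V_A by voltage divider: V_A = 32.0 × 1.766/(8.19 + 1.766) = 5.675 mV.
I(R_H) = V_A / R_H = 5.675/15.9 = 0.3569 mA.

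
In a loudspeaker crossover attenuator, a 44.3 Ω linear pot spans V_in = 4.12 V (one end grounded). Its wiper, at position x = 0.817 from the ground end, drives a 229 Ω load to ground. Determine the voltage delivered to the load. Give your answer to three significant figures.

V_out ≈ 3.27 V

Lower segment x·R_p = 36.19 Ω; upper segment (1−x)·R_p = 8.107 Ω.
Lower segment in parallel with the load: 36.19 ‖ 229 = 31.25 Ω.
Then V_out = V_in · 31.25/(8.107 + 31.25) = 3.271 V.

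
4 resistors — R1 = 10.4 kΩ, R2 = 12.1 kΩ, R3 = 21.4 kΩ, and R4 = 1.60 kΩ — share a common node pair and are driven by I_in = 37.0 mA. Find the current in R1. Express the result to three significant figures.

I ≈ 4.18 mA

Total conductance ΣG = 1/10.4 + 1/12.1 + 1/21.4 + 1/1.60 = 0.8505 (units of 1/kΩ).
By the current-divider rule, I = I_in · G_k/ΣG = 37.0 × 0.1131 = 4.183 mA.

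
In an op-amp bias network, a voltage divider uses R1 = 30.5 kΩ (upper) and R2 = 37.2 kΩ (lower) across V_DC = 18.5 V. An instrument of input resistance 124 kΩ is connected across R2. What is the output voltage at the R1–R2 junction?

R2 ‖ R_L = (37.2 × 124)/(37.2 + 124) = 28.62 kΩ.
Voltage divider with the loaded lower leg: V_out = 18.5 × 28.62/(30.5 + 28.62) = 18.5 × 0.4841 = 8.955 V.

V_out ≈ 8.96 V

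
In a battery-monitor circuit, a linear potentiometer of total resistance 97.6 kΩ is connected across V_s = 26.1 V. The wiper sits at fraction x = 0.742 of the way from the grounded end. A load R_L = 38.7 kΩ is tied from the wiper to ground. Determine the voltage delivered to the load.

Lower segment x·R_p = 72.42 kΩ; upper segment (1−x)·R_p = 25.18 kΩ.
(x·R_p) ‖ R_L = 25.22 kΩ.
Loaded-divider output: V_out = 26.1 × 0.5004 = 13.06 V.
(Unloaded: V_out = x·V_s = 19.4 V.)

V_out ≈ 13.1 V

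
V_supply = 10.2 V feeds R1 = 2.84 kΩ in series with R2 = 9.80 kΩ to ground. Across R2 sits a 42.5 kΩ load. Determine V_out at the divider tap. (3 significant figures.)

V_out ≈ 7.52 V

First combine the lower leg with the load: R2 ‖ R_L = 7.964 kΩ.
Then V_out = V_supply · R2'/(R1 + R2') = 10.2 × 7.964/10.80 = 7.519 V.
(Unloaded it would be 7.91 V; the load pulls it down.)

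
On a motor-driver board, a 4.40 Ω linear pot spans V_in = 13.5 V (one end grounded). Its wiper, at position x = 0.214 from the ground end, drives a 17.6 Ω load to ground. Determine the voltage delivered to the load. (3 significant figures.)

Lower segment x·R_p = 0.9416 Ω; upper segment (1−x)·R_p = 3.458 Ω.
R_L loads the lower segment: effective lower R = 0.8938 Ω.
Loaded-divider output: V_out = 13.5 × 0.2054 = 2.772 V.

V_out ≈ 2.77 V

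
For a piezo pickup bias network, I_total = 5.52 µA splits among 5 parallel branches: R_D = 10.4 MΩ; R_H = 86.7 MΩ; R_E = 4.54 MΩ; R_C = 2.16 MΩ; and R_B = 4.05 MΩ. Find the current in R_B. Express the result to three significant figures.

I ≈ 1.31 µA

Conductances: ΣG = 1/10.4 + 1/86.7 + 1/4.54 + 1/2.16 + 1/4.05 = 1.038 (1/MΩ).
R_B takes the fraction G_k/ΣG = 0.2469/1.038 = 0.2379, so I = 5.52 × 0.2379 = 1.313 µA.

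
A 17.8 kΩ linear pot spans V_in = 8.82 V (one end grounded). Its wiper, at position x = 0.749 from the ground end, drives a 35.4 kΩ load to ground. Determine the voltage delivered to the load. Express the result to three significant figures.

V_out ≈ 6.04 V

Split the track: R_lower = x·R_p = 13.33 kΩ, R_upper = (1−x)·R_p = 4.468 kΩ.
Lower segment in parallel with the load: 13.33 ‖ 35.4 = 9.685 kΩ.
V_out = 8.82 × 9.685/(4.468 + 9.685) = 6.036 V.
(Unloaded: V_out = x·V_in = 6.61 V.)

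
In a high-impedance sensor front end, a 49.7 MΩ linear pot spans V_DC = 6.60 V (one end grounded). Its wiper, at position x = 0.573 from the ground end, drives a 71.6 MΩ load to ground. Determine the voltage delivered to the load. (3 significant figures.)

V_out ≈ 3.23 V

Lower segment x·R_p = 28.48 MΩ; upper segment (1−x)·R_p = 21.22 MΩ.
(x·R_p) ‖ R_L = 20.37 MΩ.
Then V_out = V_DC · 20.37/(21.22 + 20.37) = 3.233 V.
(Unloaded: V_out = x·V_DC = 3.78 V.)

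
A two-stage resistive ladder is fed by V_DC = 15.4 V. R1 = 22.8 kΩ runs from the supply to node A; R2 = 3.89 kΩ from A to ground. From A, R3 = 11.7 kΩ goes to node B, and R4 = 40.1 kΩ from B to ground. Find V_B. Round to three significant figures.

Node A sees R2 in parallel with the series input of stage 2, R3 + R4 = 51.80 kΩ.
R2 ‖ (R3+R4) = 3.618 kΩ.
V_A = 15.4 × 3.618/(22.8 + 3.618) = 2.109 V.
Then the unloaded second divider: V_B = V_A × R4/(R3+R4) = 2.109 × 0.7741 = 1.633 V.

V_B ≈ 1.63 V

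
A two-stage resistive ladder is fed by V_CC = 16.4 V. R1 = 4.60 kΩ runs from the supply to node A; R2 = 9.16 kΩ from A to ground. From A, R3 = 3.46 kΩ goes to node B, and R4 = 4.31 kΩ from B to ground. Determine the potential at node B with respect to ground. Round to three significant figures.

Node A sees R2 in parallel with the series input of stage 2, R3 + R4 = 7.770 kΩ.
R2 ‖ (R3+R4) = 4.204 kΩ.
V_A = 16.4 × 4.204/(4.60 + 4.204) = 7.831 V.
V_B = V_A × 0.5547 = 4.344 V.

V_B ≈ 4.34 V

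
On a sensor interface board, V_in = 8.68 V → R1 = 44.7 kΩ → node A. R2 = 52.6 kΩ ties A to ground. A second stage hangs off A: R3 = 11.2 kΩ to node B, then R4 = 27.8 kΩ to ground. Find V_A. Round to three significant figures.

The second stage (R3 + R4 = 39.00 kΩ) loads node A in parallel with R2.
R2 ‖ (R3+R4) = 22.40 kΩ.
V_A = 8.68 × 22.40/(44.7 + 22.40) = 2.897 V.

V_A ≈ 2.90 V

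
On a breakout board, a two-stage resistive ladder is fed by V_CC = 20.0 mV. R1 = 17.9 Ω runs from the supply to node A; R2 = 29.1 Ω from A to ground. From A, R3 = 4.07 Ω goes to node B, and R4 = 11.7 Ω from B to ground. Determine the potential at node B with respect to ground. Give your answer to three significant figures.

V_B ≈ 5.40 mV

The second stage (R3 + R4 = 15.77 Ω) loads node A in parallel with R2.
Effective lower resistance at A: R2 ‖ 15.77 = 10.23 Ω.
First divider: V_A = V_CC · 10.23/(17.9 + 10.23) = 7.272 mV.
Then the unloaded second divider: V_B = V_A × R4/(R3+R4) = 7.272 × 0.7419 = 5.395 mV.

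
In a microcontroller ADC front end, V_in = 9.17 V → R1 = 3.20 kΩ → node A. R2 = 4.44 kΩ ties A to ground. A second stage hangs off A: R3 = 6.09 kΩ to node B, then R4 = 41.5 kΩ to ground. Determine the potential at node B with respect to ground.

Looking into the second stage from A: R3 + R4 = 47.59 kΩ appears in parallel with R2.
Effective lower resistance at A: R2 ‖ 47.59 = 4.061 kΩ.
First divider: V_A = V_in · 4.061/(3.20 + 4.061) = 5.129 V.
V_B = V_A × 0.8720 = 4.472 V.

V_B ≈ 4.47 V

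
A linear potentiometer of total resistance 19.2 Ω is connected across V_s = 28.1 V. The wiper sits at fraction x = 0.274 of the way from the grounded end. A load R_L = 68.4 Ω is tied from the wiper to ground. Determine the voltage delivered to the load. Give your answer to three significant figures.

Split the track: R_lower = x·R_p = 5.261 Ω, R_upper = (1−x)·R_p = 13.94 Ω.
(x·R_p) ‖ R_L = 4.885 Ω.
Then V_out = V_s · 4.885/(13.94 + 4.885) = 7.292 V.

V_out ≈ 7.29 V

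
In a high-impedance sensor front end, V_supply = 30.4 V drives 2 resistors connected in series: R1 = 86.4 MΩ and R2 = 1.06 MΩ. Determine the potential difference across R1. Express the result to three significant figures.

V ≈ 30.0 V

Series total: ΣR = 86.4 + 1.06 = 87.46 MΩ.
By the voltage-divider rule, V = 30.4 × 86.40/87.46 = 30.03 V.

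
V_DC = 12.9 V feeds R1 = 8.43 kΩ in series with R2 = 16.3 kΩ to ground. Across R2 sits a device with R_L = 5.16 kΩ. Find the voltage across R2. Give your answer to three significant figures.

V_out ≈ 4.09 V

First combine the lower leg with the load: R2 ‖ R_L = 3.919 kΩ.
Now apply the divider: V_out = 12.9 × 0.3174 = 4.094 V.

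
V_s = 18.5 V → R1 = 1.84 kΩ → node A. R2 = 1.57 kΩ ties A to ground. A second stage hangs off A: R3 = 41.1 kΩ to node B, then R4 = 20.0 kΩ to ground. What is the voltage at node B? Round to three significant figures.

V_B ≈ 2.75 V

Node A sees R2 in parallel with the series input of stage 2, R3 + R4 = 61.10 kΩ.
R2 ‖ (R3+R4) = 1.531 kΩ.
V_A = 18.5 × 1.531/(1.84 + 1.531) = 8.401 V.
V_B = V_A × 0.3273 = 2.750 V.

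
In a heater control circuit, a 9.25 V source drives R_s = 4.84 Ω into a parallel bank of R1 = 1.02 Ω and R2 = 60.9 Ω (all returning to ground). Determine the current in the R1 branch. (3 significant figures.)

I ≈ 1.56 A

Parallel bank: R_p = 1/(1/1.02 + 1/60.9) = 1.003 Ω.
V_A by voltage divider: V_A = 9.25 × 1.003/(4.84 + 1.003) = 1.588 V.
Branch current I = V_A/R1 = 1.588/1.02 = 1.557 A.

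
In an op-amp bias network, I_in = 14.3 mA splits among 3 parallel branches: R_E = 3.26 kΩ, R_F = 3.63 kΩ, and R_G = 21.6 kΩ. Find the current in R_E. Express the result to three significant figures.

Conductances: ΣG = 1/3.26 + 1/3.63 + 1/21.6 = 0.6285 (1/kΩ).
R_E takes the fraction G_k/ΣG = 0.3067/0.6285 = 0.4880, so I = 14.3 × 0.4880 = 6.979 mA.

I ≈ 6.98 mA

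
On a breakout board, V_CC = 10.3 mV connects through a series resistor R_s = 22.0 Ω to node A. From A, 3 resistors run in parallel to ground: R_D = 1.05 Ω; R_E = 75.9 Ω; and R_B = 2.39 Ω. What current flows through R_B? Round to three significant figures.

Parallel bank: R_p = 1/(1/1.05 + 1/75.9 + 1/2.39) = 0.7226 Ω.
Node voltage V_A = V_CC · R_p/(R_s + R_p) = 10.3 × 0.03180 = 0.3275 mV.
Branch current I = V_A/R_B = 0.3275/2.39 = 0.1370 mA.

I ≈ 0.137 mA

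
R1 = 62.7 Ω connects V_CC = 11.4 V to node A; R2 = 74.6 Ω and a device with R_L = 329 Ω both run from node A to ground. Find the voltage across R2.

First combine the lower leg with the load: R2 ‖ R_L = 60.81 Ω.
Voltage divider with the loaded lower leg: V_out = 11.4 × 60.81/(62.7 + 60.81) = 11.4 × 0.4924 = 5.613 V.
(Unloaded it would be 6.19 V; the load pulls it down.)

V_out ≈ 5.61 V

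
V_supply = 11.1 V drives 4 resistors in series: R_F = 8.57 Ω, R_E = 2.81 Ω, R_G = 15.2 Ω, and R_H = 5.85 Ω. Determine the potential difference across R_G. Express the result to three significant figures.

V ≈ 5.20 V

Total series resistance ΣR = 8.57 + 2.81 + 15.2 + 5.85 = 32.43 Ω.
By the voltage-divider rule, V = 11.1 × 15.20/32.43 = 5.203 V.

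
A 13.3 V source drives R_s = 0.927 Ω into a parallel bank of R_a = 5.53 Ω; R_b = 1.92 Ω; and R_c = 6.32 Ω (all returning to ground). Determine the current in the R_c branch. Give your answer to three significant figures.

I ≈ 1.17 A

Combine the parallel branches: R_p = (1/5.53 + 1/1.92 + 1/6.32)⁻¹ = 1.163 Ω.
Node voltage V_A = V_DC · R_p/(R_s + R_p) = 13.3 × 0.5564 = 7.401 V.
I(R_c) = V_A / R_c = 7.401/6.32 = 1.171 A.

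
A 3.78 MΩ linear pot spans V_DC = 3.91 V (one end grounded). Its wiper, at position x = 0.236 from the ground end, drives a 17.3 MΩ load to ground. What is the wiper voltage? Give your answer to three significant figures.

V_out ≈ 0.888 V

The pot divides into 2.888 MΩ above the wiper and 0.8921 MΩ below.
(x·R_p) ‖ R_L = 0.8483 MΩ.
Loaded-divider output: V_out = 3.91 × 0.2271 = 0.8878 V.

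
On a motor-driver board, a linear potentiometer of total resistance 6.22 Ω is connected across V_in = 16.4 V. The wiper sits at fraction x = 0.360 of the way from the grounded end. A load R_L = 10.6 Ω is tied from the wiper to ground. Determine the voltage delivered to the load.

Split the track: R_lower = x·R_p = 2.239 Ω, R_upper = (1−x)·R_p = 3.981 Ω.
R_L loads the lower segment: effective lower R = 1.849 Ω.
Loaded-divider output: V_out = 16.4 × 0.3171 = 5.201 V.

V_out ≈ 5.20 V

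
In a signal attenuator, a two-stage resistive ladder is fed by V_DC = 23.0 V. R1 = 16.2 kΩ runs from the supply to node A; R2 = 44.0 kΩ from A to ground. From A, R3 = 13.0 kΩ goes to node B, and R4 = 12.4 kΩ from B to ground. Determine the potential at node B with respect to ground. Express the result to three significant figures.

V_B ≈ 5.60 V

Node A sees R2 in parallel with the series input of stage 2, R3 + R4 = 25.40 kΩ.
R2 ‖ (R3+R4) = 16.10 kΩ.
So V_A = 23.0 × 0.4985 = 11.47 V.
V_B = V_A × 0.4882 = 5.597 V.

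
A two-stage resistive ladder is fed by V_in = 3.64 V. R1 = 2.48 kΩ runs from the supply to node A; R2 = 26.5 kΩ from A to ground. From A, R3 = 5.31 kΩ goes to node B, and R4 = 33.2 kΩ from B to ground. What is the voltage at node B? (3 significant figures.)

Node A sees R2 in parallel with the series input of stage 2, R3 + R4 = 38.51 kΩ.
R2 ‖ (R3+R4) = 15.70 kΩ.
So V_A = 3.64 × 0.8636 = 3.143 V.
Stage 2 is unloaded, so V_B = V_A · R4/(R3+R4) = 3.143 × 33.2/38.51 = 2.710 V.

V_B ≈ 2.71 V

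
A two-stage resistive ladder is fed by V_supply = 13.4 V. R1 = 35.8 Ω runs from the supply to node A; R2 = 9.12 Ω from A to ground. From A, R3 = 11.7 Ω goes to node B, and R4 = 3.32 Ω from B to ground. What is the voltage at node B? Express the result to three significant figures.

Looking into the second stage from A: R3 + R4 = 15.02 Ω appears in parallel with R2.
Effective lower resistance at A: R2 ‖ 15.02 = 5.674 Ω.
First divider: V_A = V_supply · 5.674/(35.8 + 5.674) = 1.833 V.
V_B = V_A × 0.2210 = 0.4052 V.

V_B ≈ 0.405 V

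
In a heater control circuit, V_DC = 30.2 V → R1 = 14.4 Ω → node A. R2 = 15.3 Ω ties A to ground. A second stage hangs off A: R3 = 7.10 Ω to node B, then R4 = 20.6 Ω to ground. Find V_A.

The second stage (R3 + R4 = 27.70 Ω) loads node A in parallel with R2.
R2 ‖ (R3+R4) = 9.856 Ω.
So V_A = 30.2 × 0.4063 = 12.27 V.

V_A ≈ 12.3 V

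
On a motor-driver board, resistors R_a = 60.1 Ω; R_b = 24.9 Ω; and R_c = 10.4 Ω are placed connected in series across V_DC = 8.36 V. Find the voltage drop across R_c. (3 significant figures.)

Series total: ΣR = 60.1 + 24.9 + 10.4 = 95.40 Ω.
By the voltage-divider rule, V = 8.36 × 10.40/95.40 = 0.9114 V.

V ≈ 0.911 V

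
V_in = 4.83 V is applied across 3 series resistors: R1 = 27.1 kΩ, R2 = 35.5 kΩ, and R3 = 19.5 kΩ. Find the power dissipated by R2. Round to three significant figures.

ΣR = 82.10 kΩ → I = 4.83/82.10 = 0.05883 mA.
P(R2) = I²·R2 = (0.05883)² × 35.5 = 0.1229 mW.

P ≈ 0.123 mW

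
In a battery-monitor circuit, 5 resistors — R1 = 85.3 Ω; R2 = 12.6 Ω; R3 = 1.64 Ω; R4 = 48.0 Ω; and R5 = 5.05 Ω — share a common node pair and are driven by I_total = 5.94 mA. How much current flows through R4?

Conductances: ΣG = 1/85.3 + 1/12.6 + 1/1.64 + 1/48.0 + 1/5.05 = 0.9197 (1/Ω).
R4 takes the fraction G_k/ΣG = 0.02083/0.9197 = 0.02265, so I = 5.94 × 0.02265 = 0.1346 mA.

I ≈ 0.135 mA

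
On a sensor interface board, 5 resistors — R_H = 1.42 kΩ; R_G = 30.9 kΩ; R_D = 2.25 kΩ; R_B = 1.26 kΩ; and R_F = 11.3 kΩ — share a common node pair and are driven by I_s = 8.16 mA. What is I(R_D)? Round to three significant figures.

I ≈ 1.76 mA

ΣG = 1/1.42 + 1/30.9 + 1/2.25 + 1/1.26 + 1/11.3 = 2.063.
Current divider: I(R_D) = I_s · G_k/ΣG = 8.16 × (0.4444/2.063) = 8.16 × 0.2154 = 1.758 mA.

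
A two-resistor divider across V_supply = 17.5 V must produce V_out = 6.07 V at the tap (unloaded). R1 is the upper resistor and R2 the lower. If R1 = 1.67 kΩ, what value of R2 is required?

R2 ≈ 0.887 kΩ

Required fraction k = V_out/V_supply = 0.3469.
R2 = R1 · 0.3469/(1 − 0.3469) = 0.8869 kΩ.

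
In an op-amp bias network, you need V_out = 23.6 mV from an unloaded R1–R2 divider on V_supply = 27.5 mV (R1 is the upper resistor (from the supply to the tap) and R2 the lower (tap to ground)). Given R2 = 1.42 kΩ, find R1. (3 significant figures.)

Required fraction k = V_out/V_supply = 0.8582.
So R1 = R2 · (V_supply/V_out − 1) = 1.42 × (27.5/23.6 − 1) = 1.42 × 0.1653 = 0.2347 kΩ.

R1 ≈ 0.235 kΩ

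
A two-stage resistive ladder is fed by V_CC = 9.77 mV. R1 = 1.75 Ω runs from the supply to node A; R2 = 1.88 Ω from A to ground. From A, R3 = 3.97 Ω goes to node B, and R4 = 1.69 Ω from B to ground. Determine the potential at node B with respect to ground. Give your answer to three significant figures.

Node A sees R2 in parallel with the series input of stage 2, R3 + R4 = 5.660 Ω.
R2 ‖ (R3+R4) = 1.411 Ω.
So V_A = 9.77 × 0.4464 = 4.362 mV.
Then the unloaded second divider: V_B = V_A × R4/(R3+R4) = 4.362 × 0.2986 = 1.302 mV.

V_B ≈ 1.30 mV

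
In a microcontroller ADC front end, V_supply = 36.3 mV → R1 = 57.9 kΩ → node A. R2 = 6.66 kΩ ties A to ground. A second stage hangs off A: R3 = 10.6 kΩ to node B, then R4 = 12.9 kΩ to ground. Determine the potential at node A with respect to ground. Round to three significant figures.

V_A ≈ 2.99 mV

Node A sees R2 in parallel with the series input of stage 2, R3 + R4 = 23.50 kΩ.
R2 ‖ (R3+R4) = 5.189 kΩ.
First divider: V_A = V_supply · 5.189/(57.9 + 5.189) = 2.986 mV.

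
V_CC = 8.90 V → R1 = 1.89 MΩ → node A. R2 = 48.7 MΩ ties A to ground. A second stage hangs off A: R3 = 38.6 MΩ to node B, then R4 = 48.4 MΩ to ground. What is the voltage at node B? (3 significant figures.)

V_B ≈ 4.67 V

Looking into the second stage from A: R3 + R4 = 87.00 MΩ appears in parallel with R2.
R2 ‖ (R3+R4) = 31.22 MΩ.
V_A = 8.90 × 31.22/(1.89 + 31.22) = 8.392 V.
Stage 2 is unloaded, so V_B = V_A · R4/(R3+R4) = 8.392 × 48.4/87.00 = 4.669 V.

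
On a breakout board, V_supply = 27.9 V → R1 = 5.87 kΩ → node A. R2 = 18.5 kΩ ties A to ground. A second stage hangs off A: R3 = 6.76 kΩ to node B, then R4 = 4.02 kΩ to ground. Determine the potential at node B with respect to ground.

V_B ≈ 5.59 V

Looking into the second stage from A: R3 + R4 = 10.78 kΩ appears in parallel with R2.
R2 ‖ (R3+R4) = 6.811 kΩ.
First divider: V_A = V_supply · 6.811/(5.87 + 6.811) = 14.99 V.
Then the unloaded second divider: V_B = V_A × R4/(R3+R4) = 14.99 × 0.3729 = 5.588 V.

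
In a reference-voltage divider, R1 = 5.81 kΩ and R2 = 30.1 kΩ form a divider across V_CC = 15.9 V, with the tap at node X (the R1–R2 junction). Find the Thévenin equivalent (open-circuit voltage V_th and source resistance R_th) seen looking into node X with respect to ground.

V_th ≈ 13.3 V, R_th ≈ 4.87 kΩ

V_th is the unloaded tap voltage: V_CC · R2/(R1+R2) = 15.9 × 0.8382 = 13.33 V.
With V_CC suppressed (replaced by a short), R_th = R1 ‖ R2 = (5.810 × 30.1)/(5.810 + 30.1) = 4.870 kΩ.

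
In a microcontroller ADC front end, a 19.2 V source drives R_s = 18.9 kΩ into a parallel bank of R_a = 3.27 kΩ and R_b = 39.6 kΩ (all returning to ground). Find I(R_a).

I ≈ 0.809 mA

Equivalent of the parallel group: R_p = 3.021 kΩ.
V_A = 19.2 × 3.021/21.92 = 2.646 V.
I(R_a) = V_A / R_a = 2.646/3.27 = 0.8091 mA.
(Equivalently: I_total = 0.8759 mA, then current-divider fraction G_k/ΣG = 0.9237.)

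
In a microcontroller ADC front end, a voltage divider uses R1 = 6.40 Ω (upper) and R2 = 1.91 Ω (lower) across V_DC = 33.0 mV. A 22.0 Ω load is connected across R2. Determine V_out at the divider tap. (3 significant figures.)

First combine the lower leg with the load: R2 ‖ R_L = 1.757 Ω.
Then V_out = V_DC · R2'/(R1 + R2') = 33.0 × 1.757/8.157 = 7.109 mV.

V_out ≈ 7.11 mV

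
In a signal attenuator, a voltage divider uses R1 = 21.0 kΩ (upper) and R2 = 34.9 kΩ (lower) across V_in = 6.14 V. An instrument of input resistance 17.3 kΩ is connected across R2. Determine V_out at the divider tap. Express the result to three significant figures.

First combine the lower leg with the load: R2 ‖ R_L = 11.57 kΩ.
Then V_out = V_in · R2'/(R1 + R2') = 6.14 × 11.57/32.57 = 2.181 V.

V_out ≈ 2.18 V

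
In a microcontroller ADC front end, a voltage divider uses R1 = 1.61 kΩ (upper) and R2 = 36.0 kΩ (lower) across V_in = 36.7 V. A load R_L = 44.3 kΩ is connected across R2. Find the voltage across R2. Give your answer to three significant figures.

V_out ≈ 33.9 V

R2 ‖ R_L = (36.0 × 44.3)/(36.0 + 44.3) = 19.86 kΩ.
Voltage divider with the loaded lower leg: V_out = 36.7 × 19.86/(1.61 + 19.86) = 36.7 × 0.9250 = 33.95 V.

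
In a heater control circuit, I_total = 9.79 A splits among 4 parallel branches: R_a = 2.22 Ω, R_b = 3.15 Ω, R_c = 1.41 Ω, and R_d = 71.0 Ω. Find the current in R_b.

I ≈ 2.08 A

Conductances: ΣG = 1/2.22 + 1/3.15 + 1/1.41 + 1/71.0 = 1.491 (1/Ω).
By the current-divider rule, I = I_total · G_k/ΣG = 9.79 × 0.2129 = 2.084 A.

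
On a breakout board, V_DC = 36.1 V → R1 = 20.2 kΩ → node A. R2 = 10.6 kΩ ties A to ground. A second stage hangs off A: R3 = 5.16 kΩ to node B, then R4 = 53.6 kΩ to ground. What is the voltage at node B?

The second stage (R3 + R4 = 58.76 kΩ) loads node A in parallel with R2.
R2 ‖ (R3+R4) = 8.980 kΩ.
V_A = 36.1 × 8.980/(20.2 + 8.980) = 11.11 V.
Stage 2 is unloaded, so V_B = V_A · R4/(R3+R4) = 11.11 × 53.6/58.76 = 10.13 V.

V_B ≈ 10.1 V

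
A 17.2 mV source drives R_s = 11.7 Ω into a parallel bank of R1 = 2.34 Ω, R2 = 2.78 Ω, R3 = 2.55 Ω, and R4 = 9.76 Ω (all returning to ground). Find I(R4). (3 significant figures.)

I ≈ 0.110 mA

Equivalent of the parallel group: R_p = 0.7802 Ω.
Node voltage V_A = V_in · R_p/(R_s + R_p) = 17.2 × 0.06252 = 1.075 mV.
I(R4) = V_A / R4 = 1.075/9.76 = 0.1102 mA.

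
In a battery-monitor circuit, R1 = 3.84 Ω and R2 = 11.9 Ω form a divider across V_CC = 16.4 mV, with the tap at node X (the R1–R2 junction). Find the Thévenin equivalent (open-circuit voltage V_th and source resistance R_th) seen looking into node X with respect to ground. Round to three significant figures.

Open-circuit (no load on X): V_th = V_CC · R2/(R1 + R2) = 16.4 × 11.9/(3.840 + 11.9) = 12.40 mV.
Looking into X with the source shorted: R_th = R1·R2/(R1+R2) = 3.840 × 11.9/15.74 = 2.903 Ω.

V_th ≈ 12.4 mV, R_th ≈ 2.90 Ω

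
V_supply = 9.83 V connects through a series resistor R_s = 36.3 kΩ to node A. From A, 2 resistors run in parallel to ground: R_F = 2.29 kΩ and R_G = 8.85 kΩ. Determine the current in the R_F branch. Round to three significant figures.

I ≈ 0.205 mA

Equivalent of the parallel group: R_p = 1.819 kΩ.
Node voltage V_A = V_supply · R_p/(R_s + R_p) = 9.83 × 0.04773 = 0.4691 V.
Branch current I = V_A/R_F = 0.4691/2.29 = 0.2049 mA.
(Check via current divider: I_total = 0.2579 mA; share G_k/ΣG = 0.7944 → same result.)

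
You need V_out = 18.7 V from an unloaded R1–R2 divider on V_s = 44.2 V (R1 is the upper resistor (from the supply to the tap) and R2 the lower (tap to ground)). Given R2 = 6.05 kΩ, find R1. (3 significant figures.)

The divider ratio is R2/(R1+R2) = 18.7/44.2 = 0.4231.
So R1 = R2 · (V_s/V_out − 1) = 6.05 × (44.2/18.7 − 1) = 6.05 × 1.364 = 8.250 kΩ.

R1 ≈ 8.25 kΩ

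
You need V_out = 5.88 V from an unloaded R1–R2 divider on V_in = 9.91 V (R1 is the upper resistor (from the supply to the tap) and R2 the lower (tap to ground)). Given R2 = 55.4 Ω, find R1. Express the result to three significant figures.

R1 ≈ 38.0 Ω

Required fraction k = V_out/V_in = 0.5933.
R1 = R2·(1/k − 1) = 55.4 × 0.6854 = 37.97 Ω.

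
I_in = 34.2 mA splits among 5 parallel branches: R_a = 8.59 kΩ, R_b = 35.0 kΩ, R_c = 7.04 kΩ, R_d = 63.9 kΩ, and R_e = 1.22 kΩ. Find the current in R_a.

I ≈ 3.55 mA

Conductances: ΣG = 1/8.59 + 1/35.0 + 1/7.04 + 1/63.9 + 1/1.22 = 1.122 (1/kΩ).
Current divider: I(R_a) = I_in · G_k/ΣG = 34.2 × (0.1164/1.122) = 34.2 × 0.1037 = 3.547 mA.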